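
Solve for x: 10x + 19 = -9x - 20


Starting with: 10x + 19 = -9x - 20
Move all x terms to left: (10 + 9)x = -20 - 19
Simplify: 19x = -39
Divide both sides by 19: x = -39/19

x = -39/19


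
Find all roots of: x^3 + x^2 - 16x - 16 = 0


Let p(x) = x^3 + x^2 - 16x - 16. By the rational root theorem (leading coefficient 1), any rational root is an integer divisor of 16: try ±1, ±2, ... in turn.
Test x = 1: value = -30 ≠ 0.
Test x = -1: value = 0 ✓, so (x + 1) is a factor.
Synthetic division by (x + 1): bring down 1; 1(-1) + 1 = 0; 0(-1) - 16 = -16; (-16)(-1) - 16 = 0 → quotient x^2 - 16, remainder 0.
Solve the quadratic x^2 - 16 = 0: discriminant = 0^2 - 4(1)(-16) = 0 + 64 = 64.
sqrt(64) = 8, so x = (0 ± 8)/2: x = 4 or x = -4.
Collecting all roots found:

x = -4, x = -1, x = 4


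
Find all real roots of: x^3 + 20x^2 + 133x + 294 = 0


Let p(x) = x^3 + 20x^2 + 133x + 294. By the rational root theorem (leading coefficient 1), any rational root is an integer divisor of 294: try ±1, ±2, ... in turn.
Test x = 1: value = 448 ≠ 0.
Test x = -1: value = 180 ≠ 0.
Test x = 2: value = 648 ≠ 0.
Test x = -2: value = 100 ≠ 0.
Test x = 3: value = 900 ≠ 0.
Test x = -3: value = 48 ≠ 0.
Test x = 6: value = 2028 ≠ 0.
Test x = -6: value = 0 ✓, so (x + 6) is a factor.
Synthetic division by (x + 6): bring down 1; 1(-6) + 20 = 14; 14(-6) + 133 = 49; 49(-6) + 294 = 0 → quotient x^2 + 14x + 49, remainder 0.
Solve the quadratic x^2 + 14x + 49 = 0: discriminant = 14^2 - 4(1)(49) = 196 - 196 = 0.
Discriminant = 0, so a double root: x = -14/2 = -7.

x = -7 (multiplicity 2), x = -6


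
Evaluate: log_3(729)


We need the exponent such that 3^? = 729
3^6 = 729
Therefore log_3(729) = 6

6


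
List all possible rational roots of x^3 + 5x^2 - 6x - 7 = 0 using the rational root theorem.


Rational root theorem: possible roots are ±p/q where:
  p divides the constant term (-7): p ∈ {1, 7}
  q divides the leading coefficient (1): q ∈ {1}

All possible rational roots: -7, -1, 1, 7

-7, -1, 1, 7


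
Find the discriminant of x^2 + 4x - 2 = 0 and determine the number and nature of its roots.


For ax^2 + bx + c = 0, discriminant D = b^2 - 4ac
Here a = 1, b = 4, c = -2
D = (4)^2 - 4(1)(-2) = 16 + 8 = 24

D = 24 > 0 but not a perfect square
The equation has 2 distinct real irrational roots.

Discriminant = 24, 2 distinct real irrational roots


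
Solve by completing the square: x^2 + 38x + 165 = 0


Start: x^2 + 38x + 165 = 0
Move constant: x^2 + 38x = -165
Half of 38 is 19, squared is 361
Add 361 to both sides: x^2 + 38x + 361 = 196
(x + 19)^2 = 196
x + 19 = ±14
x = -19 + 14 = -5 or x = -19 - 14 = -33

x = -33, x = -5


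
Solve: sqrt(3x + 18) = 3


Square both sides: 3x + 18 = 3^2 = 9
3x = 9 - 18 = -9
x = -3
Check: sqrt(3*(-3) + 18) = sqrt(9) = 3 ✓

x = -3


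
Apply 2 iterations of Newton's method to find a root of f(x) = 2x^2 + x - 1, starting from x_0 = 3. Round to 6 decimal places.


Newton's method: x_(n+1) = x_n - f(x_n)/f'(x_n)
f(x) = 2x^2 + x - 1
f'(x) = 4x + 1

Iteration 1:
  f(3.000000) = 20.000000
  f'(3.000000) = 13.000000
  x_1 = 3.000000 - (20.000000)/(13.000000) = 1.461538

Iteration 2:
  f(1.461538) = 4.733728
  f'(1.461538) = 6.846154
  x_2 = 1.461538 - (4.733728)/(6.846154) = 0.770095

x_2 = 0.770095


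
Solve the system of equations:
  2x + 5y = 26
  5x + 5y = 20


Using Cramer's rule:
Determinant D = (2)(5) - (5)(5) = 10 - 25 = -15
Dx = (26)(5) - (20)(5) = 130 - 100 = 30
Dy = (2)(20) - (5)(26) = 40 - 130 = -90
x = Dx/D = 30/-15 = -2
y = Dy/D = -90/-15 = 6

x = -2, y = 6


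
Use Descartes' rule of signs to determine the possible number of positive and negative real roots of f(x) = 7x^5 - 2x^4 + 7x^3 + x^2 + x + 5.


Descartes' rule of signs:

For positive roots, count sign changes in f(x) = 7x^5 - 2x^4 + 7x^3 + x^2 + x + 5:
Signs of coefficients: +, -, +, +, +, +
Number of sign changes: 2
Possible positive real roots: 2, 0

For negative roots, examine f(-x) = -7x^5 - 2x^4 - 7x^3 + x^2 - x + 5:
Signs of coefficients: -, -, -, +, -, +
Number of sign changes: 3
Possible negative real roots: 3, 1

Positive roots: 2 or 0; Negative roots: 3 or 1


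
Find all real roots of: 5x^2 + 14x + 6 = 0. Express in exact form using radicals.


Using the quadratic formula: x = (-b ± sqrt(b^2 - 4ac)) / (2a)
Here a = 5, b = 14, c = 6
Discriminant = b^2 - 4ac = 14^2 - 4(5)(6) = 196 - 120 = 76
Since discriminant = 76 > 0, there are two real roots.
x = (-14 ± 2*sqrt(19)) / 10
Simplifying: x = (-7 ± sqrt(19)) / 5
Numerically: x ≈ -0.5282 or x ≈ -2.2718

x = (-7 + sqrt(19)) / 5 or x = (-7 - sqrt(19)) / 5


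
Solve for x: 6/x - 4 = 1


Subtract -4 from both sides: 6/x = 5
Multiply both sides by x: 6 = 5 * x
Divide by 5: x = 6/5

x = 6/5


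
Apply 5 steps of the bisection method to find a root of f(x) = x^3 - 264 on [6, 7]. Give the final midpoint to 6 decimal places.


f(x) = x^3 - 264
f(6) = -48 < 0
f(7) = 79 > 0

Step 1: midpoint = (6.000000 + 7.000000)/2 = 6.500000
  f(6.500000) = 10.625000
  f(mid) > 0, so root is in [6.000000, 6.500000]

Step 2: midpoint = (6.000000 + 6.500000)/2 = 6.250000
  f(6.250000) = -19.859375
  f(mid) < 0, so root is in [6.250000, 6.500000]

Step 3: midpoint = (6.250000 + 6.500000)/2 = 6.375000
  f(6.375000) = -4.916016
  f(mid) < 0, so root is in [6.375000, 6.500000]

Step 4: midpoint = (6.375000 + 6.500000)/2 = 6.437500
  f(6.437500) = 2.779053
  f(mid) > 0, so root is in [6.375000, 6.437500]

Step 5: midpoint = (6.375000 + 6.437500)/2 = 6.406250
  f(6.406250) = -1.087250
  f(mid) < 0, so root is in [6.406250, 6.437500]

midpoint = 6.406250


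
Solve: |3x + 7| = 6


An absolute value equation |expr| = 6 gives two cases:
Case 1: 3x + 7 = 6
  3x = -1, so x = -1/3
Case 2: 3x + 7 = -6
  3x = -13, so x = -13/3

x = -13/3, x = -1/3


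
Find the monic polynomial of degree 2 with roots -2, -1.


A monic polynomial with roots -2, -1 is:
p(x) = (x + 2)(x + 1)
After multiplying by (x + 2): x + 2
After multiplying by (x + 1): x^2 + 3x + 2

x^2 + 3x + 2


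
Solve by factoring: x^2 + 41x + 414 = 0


We need two numbers that multiply to 414 and add to 41.
Those numbers are 23 and 18 (since 23 * 18 = 414 and 23 + 18 = 41).
So x^2 + 41x + 414 = (x + 23)(x + 18) = 0
Setting each factor to zero: x = -23 or x = -18

x = -23, x = -18


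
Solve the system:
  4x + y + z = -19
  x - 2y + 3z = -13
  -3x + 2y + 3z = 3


Using Cramer's rule. Expand each determinant along the first row.
D  = 4*[(-2)*3 - 3*2] - 1*[1*3 - 3*(-3)] + 1*[1*2 - (-2)*(-3)]
  = 4*(-12) - 1*(12) + 1*(-4) = -64
Dx = (-19)*[(-2)*3 - 3*2] - 1*[(-13)*3 - 3*3] + 1*[(-13)*2 - (-2)*3]
  = (-19)*(-12) - 1*(-48) + 1*(-20) = 256
Dy = 4*[(-13)*3 - 3*3] - (-19)*[1*3 - 3*(-3)] + 1*[1*3 - (-13)*(-3)]
  = 4*(-48) - (-19)*(12) + 1*(-36) = 0
Dz = 4*[(-2)*3 - (-13)*2] - 1*[1*3 - (-13)*(-3)] + (-19)*[1*2 - (-2)*(-3)]
  = 4*(20) - 1*(-36) + (-19)*(-4) = 192
x = Dx/D = 256/-64 = -4, y = Dy/D = 0/-64 = 0, z = Dz/D = 192/-64 = -3
Check eq1: (4)(-4) + (1)(0) + (1)(-3) = -19 = -19 ✓
Check eq2: (1)(-4) + (-2)(0) + (3)(-3) = -13 = -13 ✓
Check eq3: (-3)(-4) + (2)(0) + (3)(-3) = 3 = 3 ✓

x = -4, y = 0, z = -3


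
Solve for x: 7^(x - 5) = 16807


Express both sides with the same base.
16807 = 7^5
Since the bases match, equate exponents: x - 5 = 5
So x = 5 - (-5) = 10

x = 10


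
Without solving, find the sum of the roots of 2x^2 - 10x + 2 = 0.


By Vieta's formulas for ax^2 + bx + c = 0:
  Sum of roots = -b/a
  Product of roots = c/a

Here a = 2, b = -10, c = 2
Sum = -(-10)/2 = 5
Product = 2/2 = 1

Sum = 5


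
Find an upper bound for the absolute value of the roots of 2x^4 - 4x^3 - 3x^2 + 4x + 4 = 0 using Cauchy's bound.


Cauchy's bound: all roots r satisfy |r| <= 1 + max(|a_i/a_n|) for i = 0,...,n-1
where a_n is the leading coefficient.

Coefficients: [2, -4, -3, 4, 4]
Leading coefficient a_n = 2
Ratios |a_i/a_n|: 2, 3/2, 2, 2
Maximum ratio: 2
Cauchy's bound: |r| <= 1 + 2 = 3

Upper bound = 3


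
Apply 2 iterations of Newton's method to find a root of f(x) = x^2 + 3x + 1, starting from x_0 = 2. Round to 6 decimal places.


Newton's method: x_(n+1) = x_n - f(x_n)/f'(x_n)
f(x) = x^2 + 3x + 1
f'(x) = 2x + 3

Iteration 1:
  f(2.000000) = 11.000000
  f'(2.000000) = 7.000000
  x_1 = 2.000000 - (11.000000)/(7.000000) = 0.428571

Iteration 2:
  f(0.428571) = 2.469388
  f'(0.428571) = 3.857143
  x_2 = 0.428571 - (2.469388)/(3.857143) = -0.211640

x_2 = -0.211640


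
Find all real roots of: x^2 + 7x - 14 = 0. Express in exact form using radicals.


Using the quadratic formula: x = (-b ± sqrt(b^2 - 4ac)) / (2a)
Here a = 1, b = 7, c = -14
Discriminant = b^2 - 4ac = 7^2 - 4(1)(-14) = 49 + 56 = 105
Since discriminant = 105 > 0, there are two real roots.
x = (-7 ± sqrt(105)) / 2
Numerically: x ≈ 1.6235 or x ≈ -8.6235

x = (-7 + sqrt(105)) / 2 or x = (-7 - sqrt(105)) / 2


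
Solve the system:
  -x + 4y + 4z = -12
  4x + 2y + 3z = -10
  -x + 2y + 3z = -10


Using Cramer's rule. Expand each determinant along the first row.
D  = (-1)*[2*3 - 3*2] - 4*[4*3 - 3*(-1)] + 4*[4*2 - 2*(-1)]
  = (-1)*(0) - 4*(15) + 4*(10) = -20
Dx = (-12)*[2*3 - 3*2] - 4*[(-10)*3 - 3*(-10)] + 4*[(-10)*2 - 2*(-10)]
  = (-12)*(0) - 4*(0) + 4*(0) = 0
Dy = (-1)*[(-10)*3 - 3*(-10)] - (-12)*[4*3 - 3*(-1)] + 4*[4*(-10) - (-10)*(-1)]
  = (-1)*(0) - (-12)*(15) + 4*(-50) = -20
Dz = (-1)*[2*(-10) - (-10)*2] - 4*[4*(-10) - (-10)*(-1)] + (-12)*[4*2 - 2*(-1)]
  = (-1)*(0) - 4*(-50) + (-12)*(10) = 80
x = Dx/D = 0/-20 = 0, y = Dy/D = -20/-20 = 1, z = Dz/D = 80/-20 = -4
Check eq1: (-1)(0) + (4)(1) + (4)(-4) = -12 = -12 ✓
Check eq2: (4)(0) + (2)(1) + (3)(-4) = -10 = -10 ✓
Check eq3: (-1)(0) + (2)(1) + (3)(-4) = -10 = -10 ✓

x = 0, y = 1, z = -4


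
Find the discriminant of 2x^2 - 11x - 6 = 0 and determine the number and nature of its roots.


For ax^2 + bx + c = 0, discriminant D = b^2 - 4ac
Here a = 2, b = -11, c = -6
D = (-11)^2 - 4(2)(-6) = 121 + 48 = 169

D = 169 > 0 and is a perfect square (sqrt = 13)
The equation has 2 distinct real rational roots.

Discriminant = 169, 2 distinct real rational roots


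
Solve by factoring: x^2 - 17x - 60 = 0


We need two numbers that multiply to -60 and add to -17.
Those numbers are 3 and -20 (since 3 * (-20) = -60 and 3 + (-20) = -17).
So x^2 - 17x - 60 = (x + 3)(x - 20) = 0
Setting each factor to zero: x = -3 or x = 20

x = -3, x = 20


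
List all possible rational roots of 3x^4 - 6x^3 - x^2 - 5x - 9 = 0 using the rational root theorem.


Rational root theorem: possible roots are ±p/q where:
  p divides the constant term (-9): p ∈ {1, 3, 9}
  q divides the leading coefficient (3): q ∈ {1, 3}

All possible rational roots: -9, -3, -1, -1/3, 1/3, 1, 3, 9

-9, -3, -1, -1/3, 1/3, 1, 3, 9


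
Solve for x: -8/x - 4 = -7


Subtract -4 from both sides: -8/x = -3
Multiply both sides by x: -8 = -3 * x
Divide by -3: x = 8/3

x = 8/3


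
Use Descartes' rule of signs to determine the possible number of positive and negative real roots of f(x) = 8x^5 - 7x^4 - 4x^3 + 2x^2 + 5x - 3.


Descartes' rule of signs:

For positive roots, count sign changes in f(x) = 8x^5 - 7x^4 - 4x^3 + 2x^2 + 5x - 3:
Signs of coefficients: +, -, -, +, +, -
Number of sign changes: 3
Possible positive real roots: 3, 1

For negative roots, examine f(-x) = -8x^5 - 7x^4 + 4x^3 + 2x^2 - 5x - 3:
Signs of coefficients: -, -, +, +, -, -
Number of sign changes: 2
Possible negative real roots: 2, 0

Positive roots: 3 or 1; Negative roots: 2 or 0


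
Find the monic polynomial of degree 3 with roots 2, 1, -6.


A monic polynomial with roots 2, 1, -6 is:
p(x) = (x - 2)(x - 1)(x + 6)
After multiplying by (x - 2): x - 2
After multiplying by (x - 1): x^2 - 3x + 2
After multiplying by (x + 6): x^3 + 3x^2 - 16x + 12

x^3 + 3x^2 - 16x + 12


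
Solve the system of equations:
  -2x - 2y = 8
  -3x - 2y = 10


Using Cramer's rule:
Determinant D = (-2)(-2) - (-3)(-2) = 4 - 6 = -2
Dx = (8)(-2) - (10)(-2) = -16 + 20 = 4
Dy = (-2)(10) - (-3)(8) = -20 + 24 = 4
x = Dx/D = 4/-2 = -2
y = Dy/D = 4/-2 = -2

x = -2, y = -2


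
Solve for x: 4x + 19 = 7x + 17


Starting with: 4x + 19 = 7x + 17
Move all x terms to left: (4 - 7)x = 17 - 19
Simplify: -3x = -2
Divide both sides by -3: x = 2/3

x = 2/3


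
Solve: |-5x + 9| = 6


An absolute value equation |expr| = 6 gives two cases:
Case 1: -5x + 9 = 6
  -5x = -3, so x = 3/5
Case 2: -5x + 9 = -6
  -5x = -15, so x = 3

x = 3/5, x = 3


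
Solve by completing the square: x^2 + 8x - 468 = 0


Start: x^2 + 8x - 468 = 0
Move constant: x^2 + 8x = 468
Half of 8 is 4, squared is 16
Add 16 to both sides: x^2 + 8x + 16 = 484
(x + 4)^2 = 484
x + 4 = ±22
x = -4 + 22 = 18 or x = -4 - 22 = -26

x = -26, x = 18


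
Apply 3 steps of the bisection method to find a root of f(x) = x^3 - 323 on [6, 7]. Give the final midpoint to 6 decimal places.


f(x) = x^3 - 323
f(6) = -107 < 0
f(7) = 20 > 0

Step 1: midpoint = (6.000000 + 7.000000)/2 = 6.500000
  f(6.500000) = -48.375000
  f(mid) < 0, so root is in [6.500000, 7.000000]

Step 2: midpoint = (6.500000 + 7.000000)/2 = 6.750000
  f(6.750000) = -15.453125
  f(mid) < 0, so root is in [6.750000, 7.000000]

Step 3: midpoint = (6.750000 + 7.000000)/2 = 6.875000
  f(6.875000) = 1.951172
  f(mid) > 0, so root is in [6.750000, 6.875000]

midpoint = 6.875000


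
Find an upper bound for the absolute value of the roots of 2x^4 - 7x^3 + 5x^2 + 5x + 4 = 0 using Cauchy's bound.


Cauchy's bound: all roots r satisfy |r| <= 1 + max(|a_i/a_n|) for i = 0,...,n-1
where a_n is the leading coefficient.

Coefficients: [2, -7, 5, 5, 4]
Leading coefficient a_n = 2
Ratios |a_i/a_n|: 7/2, 5/2, 5/2, 2
Maximum ratio: 7/2
Cauchy's bound: |r| <= 1 + 7/2 = 9/2

Upper bound = 9/2


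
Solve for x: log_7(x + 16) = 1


Convert to exponential form: x + 16 = 7^1 = 7
x = 7 - 16 = -9
Check: log_7(-9 + 16) = log_7(7) = log_7(7) = 1 ✓

x = -9


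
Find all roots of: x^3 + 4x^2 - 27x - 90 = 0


Let p(x) = x^3 + 4x^2 - 27x - 90. By the rational root theorem (leading coefficient 1), any rational root is an integer divisor of 90: try ±1, ±2, ... in turn.
Test x = 1: value = -112 ≠ 0.
Test x = -1: value = -60 ≠ 0.
Test x = 2: value = -120 ≠ 0.
Test x = -2: value = -28 ≠ 0.
Test x = 3: value = -108 ≠ 0.
Test x = -3: value = 0 ✓, so (x + 3) is a factor.
Synthetic division by (x + 3): bring down 1; 1(-3) + 4 = 1; 1(-3) - 27 = -30; (-30)(-3) - 90 = 0 → quotient x^2 + x - 30, remainder 0.
Solve the quadratic x^2 + x - 30 = 0: discriminant = 1^2 - 4(1)(-30) = 1 + 120 = 121.
sqrt(121) = 11, so x = (-1 ± 11)/2: x = 5 or x = -6.
Collecting all roots found:

x = -6, x = -3, x = 5


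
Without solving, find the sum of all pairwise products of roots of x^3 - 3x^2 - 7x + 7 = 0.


By Vieta's formulas for x^3 + bx^2 + cx + d = 0:
  r1 + r2 + r3 = -b/a = 3
  r1*r2 + r1*r3 + r2*r3 = c/a = -7
  r1*r2*r3 = -d/a = -7


Sum of pairwise products = -7


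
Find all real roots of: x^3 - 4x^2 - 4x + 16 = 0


Let p(x) = x^3 - 4x^2 - 4x + 16. By the rational root theorem (leading coefficient 1), any rational root is an integer divisor of 16: try ±1, ±2, ... in turn.
Test x = 1: value = 9 ≠ 0.
Test x = -1: value = 15 ≠ 0.
Test x = 2: value = 0 ✓, so (x - 2) is a factor.
Synthetic division by (x - 2): bring down 1; 1(2) - 4 = -2; (-2)(2) - 4 = -8; (-8)(2) + 16 = 0 → quotient x^2 - 2x - 8, remainder 0.
Solve the quadratic x^2 - 2x - 8 = 0: discriminant = (-2)^2 - 4(1)(-8) = 4 + 32 = 36.
sqrt(36) = 6, so x = (2 ± 6)/2: x = 4 or x = -2.

x = -2, x = 2, x = 4


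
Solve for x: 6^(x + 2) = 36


Express both sides with the same base.
36 = 6^2
Since the bases match, equate exponents: x + 2 = 2
So x = 2 - (2) = 0

x = 0


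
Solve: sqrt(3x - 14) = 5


Square both sides: 3x - 14 = 5^2 = 25
3x = 25 + 14 = 39
x = 13
Check: sqrt(3*13 - 14) = sqrt(25) = 5 ✓

x = 13


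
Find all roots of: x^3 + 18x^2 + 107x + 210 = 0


Let p(x) = x^3 + 18x^2 + 107x + 210. By the rational root theorem (leading coefficient 1), any rational root is an integer divisor of 210: try ±1, ±2, ... in turn.
Test x = 1: value = 336 ≠ 0.
Test x = -1: value = 120 ≠ 0.
Test x = 2: value = 504 ≠ 0.
Test x = -2: value = 60 ≠ 0.
Test x = 3: value = 720 ≠ 0.
Test x = -3: value = 24 ≠ 0.
Test x = 5: value = 1320 ≠ 0.
Test x = -5: value = 0 ✓, so (x + 5) is a factor.
Synthetic division by (x + 5): bring down 1; 1(-5) + 18 = 13; 13(-5) + 107 = 42; 42(-5) + 210 = 0 → quotient x^2 + 13x + 42, remainder 0.
Solve the quadratic x^2 + 13x + 42 = 0: discriminant = 13^2 - 4(1)(42) = 169 - 168 = 1.
sqrt(1) = 1, so x = (-13 ± 1)/2: x = -6 or x = -7.
Collecting all roots found:

x = -7, x = -6, x = -5


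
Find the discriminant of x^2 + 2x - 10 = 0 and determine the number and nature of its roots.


For ax^2 + bx + c = 0, discriminant D = b^2 - 4ac
Here a = 1, b = 2, c = -10
D = (2)^2 - 4(1)(-10) = 4 + 40 = 44

D = 44 > 0 but not a perfect square
The equation has 2 distinct real irrational roots.

Discriminant = 44, 2 distinct real irrational roots


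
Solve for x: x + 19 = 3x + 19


Starting with: x + 19 = 3x + 19
Move all x terms to left: (1 - 3)x = 19 - 19
Simplify: -2x = 0
Divide both sides by -2: x = 0

x = 0


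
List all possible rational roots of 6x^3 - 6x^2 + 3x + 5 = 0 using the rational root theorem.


Rational root theorem: possible roots are ±p/q where:
  p divides the constant term (5): p ∈ {1, 5}
  q divides the leading coefficient (6): q ∈ {1, 2, 3, 6}

All possible rational roots: -5, -5/2, -5/3, -1, -5/6, -1/2, -1/3, -1/6, 1/6, 1/3, 1/2, 5/6, 1, 5/3, 5/2, 5

-5, -5/2, -5/3, -1, -5/6, -1/2, -1/3, -1/6, 1/6, 1/3, 1/2, 5/6, 1, 5/3, 5/2, 5


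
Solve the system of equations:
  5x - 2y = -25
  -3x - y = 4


Using Cramer's rule:
Determinant D = (5)(-1) - (-3)(-2) = -5 - 6 = -11
Dx = (-25)(-1) - (4)(-2) = 25 + 8 = 33
Dy = (5)(4) - (-3)(-25) = 20 - 75 = -55
x = Dx/D = 33/-11 = -3
y = Dy/D = -55/-11 = 5

x = -3, y = 5


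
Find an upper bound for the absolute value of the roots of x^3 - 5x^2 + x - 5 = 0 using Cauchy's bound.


Cauchy's bound: all roots r satisfy |r| <= 1 + max(|a_i/a_n|) for i = 0,...,n-1
where a_n is the leading coefficient.

Coefficients: [1, -5, 1, -5]
Leading coefficient a_n = 1
Ratios |a_i/a_n|: 5, 1, 5
Maximum ratio: 5
Cauchy's bound: |r| <= 1 + 5 = 6

Upper bound = 6


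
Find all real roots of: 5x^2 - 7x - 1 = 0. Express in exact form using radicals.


Using the quadratic formula: x = (-b ± sqrt(b^2 - 4ac)) / (2a)
Here a = 5, b = -7, c = -1
Discriminant = b^2 - 4ac = (-7)^2 - 4(5)(-1) = 49 + 20 = 69
Since discriminant = 69 > 0, there are two real roots.
x = (7 ± sqrt(69)) / 10
Numerically: x ≈ 1.5307 or x ≈ -0.1307

x = (7 + sqrt(69)) / 10 or x = (7 - sqrt(69)) / 10


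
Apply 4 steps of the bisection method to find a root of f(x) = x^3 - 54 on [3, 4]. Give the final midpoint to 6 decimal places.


f(x) = x^3 - 54
f(3) = -27 < 0
f(4) = 10 > 0

Step 1: midpoint = (3.000000 + 4.000000)/2 = 3.500000
  f(3.500000) = -11.125000
  f(mid) < 0, so root is in [3.500000, 4.000000]

Step 2: midpoint = (3.500000 + 4.000000)/2 = 3.750000
  f(3.750000) = -1.265625
  f(mid) < 0, so root is in [3.750000, 4.000000]

Step 3: midpoint = (3.750000 + 4.000000)/2 = 3.875000
  f(3.875000) = 4.185547
  f(mid) > 0, so root is in [3.750000, 3.875000]

Step 4: midpoint = (3.750000 + 3.875000)/2 = 3.812500
  f(3.812500) = 1.415283
  f(mid) > 0, so root is in [3.750000, 3.812500]

midpoint = 3.812500


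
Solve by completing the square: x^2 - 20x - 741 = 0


Start: x^2 - 20x - 741 = 0
Move constant: x^2 - 20x = 741
Half of -20 is -10, squared is 100
Add 100 to both sides: x^2 - 20x + 100 = 841
(x - 10)^2 = 841
x - 10 = ±29
x = 10 + 29 = 39 or x = 10 - 29 = -19

x = -19, x = 39


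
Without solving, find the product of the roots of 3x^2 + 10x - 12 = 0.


By Vieta's formulas for ax^2 + bx + c = 0:
  Sum of roots = -b/a
  Product of roots = c/a

Here a = 3, b = 10, c = -12
Sum = -(10)/3 = -10/3
Product = -12/3 = -4

Product = -4


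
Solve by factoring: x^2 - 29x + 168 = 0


We need two numbers that multiply to 168 and add to -29.
Those numbers are -8 and -21 (since (-8) * (-21) = 168 and (-8) + (-21) = -29).
So x^2 - 29x + 168 = (x - 8)(x - 21) = 0
Setting each factor to zero: x = 8 or x = 21

x = 8, x = 21


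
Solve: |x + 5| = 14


An absolute value equation |expr| = 14 gives two cases:
Case 1: x + 5 = 14
  x = 9, so x = 9
Case 2: x + 5 = -14
  x = -19, so x = -19

x = -19, x = 9


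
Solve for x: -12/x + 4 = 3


Subtract 4 from both sides: -12/x = -1
Multiply both sides by x: -12 = -1 * x
Divide by -1: x = 12

x = 12


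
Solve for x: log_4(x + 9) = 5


Convert to exponential form: x + 9 = 4^5 = 1024
x = 1024 - 9 = 1015
Check: log_4(1015 + 9) = log_4(1024) = log_4(1024) = 5 ✓

x = 1015


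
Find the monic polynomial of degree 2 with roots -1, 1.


A monic polynomial with roots -1, 1 is:
p(x) = (x + 1)(x - 1)
After multiplying by (x + 1): x + 1
After multiplying by (x - 1): x^2 - 1

x^2 - 1


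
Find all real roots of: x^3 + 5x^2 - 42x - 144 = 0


Let p(x) = x^3 + 5x^2 - 42x - 144. By the rational root theorem (leading coefficient 1), any rational root is an integer divisor of 144: try ±1, ±2, ... in turn.
Test x = 1: value = -180 ≠ 0.
Test x = -1: value = -98 ≠ 0.
Test x = 2: value = -200 ≠ 0.
Test x = -2: value = -48 ≠ 0.
Test x = 3: value = -198 ≠ 0.
Test x = -3: value = 0 ✓, so (x + 3) is a factor.
Synthetic division by (x + 3): bring down 1; 1(-3) + 5 = 2; 2(-3) - 42 = -48; (-48)(-3) - 144 = 0 → quotient x^2 + 2x - 48, remainder 0.
Solve the quadratic x^2 + 2x - 48 = 0: discriminant = 2^2 - 4(1)(-48) = 4 + 192 = 196.
sqrt(196) = 14, so x = (-2 ± 14)/2: x = 6 or x = -8.

x = -8, x = -3, x = 6


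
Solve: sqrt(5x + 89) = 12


Square both sides: 5x + 89 = 12^2 = 144
5x = 144 - 89 = 55
x = 11
Check: sqrt(5*11 + 89) = sqrt(144) = 12 ✓

x = 11


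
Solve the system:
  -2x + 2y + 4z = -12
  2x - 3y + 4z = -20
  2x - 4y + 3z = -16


Using Cramer's rule. Expand each determinant along the first row.
D  = (-2)*[(-3)*3 - 4*(-4)] - 2*[2*3 - 4*2] + 4*[2*(-4) - (-3)*2]
  = (-2)*(7) - 2*(-2) + 4*(-2) = -18
Dx = (-12)*[(-3)*3 - 4*(-4)] - 2*[(-20)*3 - 4*(-16)] + 4*[(-20)*(-4) - (-3)*(-16)]
  = (-12)*(7) - 2*(4) + 4*(32) = 36
Dy = (-2)*[(-20)*3 - 4*(-16)] - (-12)*[2*3 - 4*2] + 4*[2*(-16) - (-20)*2]
  = (-2)*(4) - (-12)*(-2) + 4*(8) = 0
Dz = (-2)*[(-3)*(-16) - (-20)*(-4)] - 2*[2*(-16) - (-20)*2] + (-12)*[2*(-4) - (-3)*2]
  = (-2)*(-32) - 2*(8) + (-12)*(-2) = 72
x = Dx/D = 36/-18 = -2, y = Dy/D = 0/-18 = 0, z = Dz/D = 72/-18 = -4
Check eq1: (-2)(-2) + (2)(0) + (4)(-4) = -12 = -12 ✓
Check eq2: (2)(-2) + (-3)(0) + (4)(-4) = -20 = -20 ✓
Check eq3: (2)(-2) + (-4)(0) + (3)(-4) = -16 = -16 ✓

x = -2, y = 0, z = -4


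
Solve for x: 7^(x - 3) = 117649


Express both sides with the same base.
117649 = 7^6
Since the bases match, equate exponents: x - 3 = 6
So x = 6 - (-3) = 9

x = 9


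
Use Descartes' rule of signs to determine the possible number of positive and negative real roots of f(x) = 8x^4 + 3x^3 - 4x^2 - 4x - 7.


Descartes' rule of signs:

For positive roots, count sign changes in f(x) = 8x^4 + 3x^3 - 4x^2 - 4x - 7:
Signs of coefficients: +, +, -, -, -
Number of sign changes: 1
Possible positive real roots: 1

For negative roots, examine f(-x) = 8x^4 - 3x^3 - 4x^2 + 4x - 7:
Signs of coefficients: +, -, -, +, -
Number of sign changes: 3
Possible negative real roots: 3, 1

Positive roots: 1; Negative roots: 3 or 1


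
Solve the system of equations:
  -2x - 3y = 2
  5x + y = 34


Using Cramer's rule:
Determinant D = (-2)(1) - (5)(-3) = -2 + 15 = 13
Dx = (2)(1) - (34)(-3) = 2 + 102 = 104
Dy = (-2)(34) - (5)(2) = -68 - 10 = -78
x = Dx/D = 104/13 = 8
y = Dy/D = -78/13 = -6

x = 8, y = -6


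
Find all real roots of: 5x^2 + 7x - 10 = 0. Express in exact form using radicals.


Using the quadratic formula: x = (-b ± sqrt(b^2 - 4ac)) / (2a)
Here a = 5, b = 7, c = -10
Discriminant = b^2 - 4ac = 7^2 - 4(5)(-10) = 49 + 200 = 249
Since discriminant = 249 > 0, there are two real roots.
x = (-7 ± sqrt(249)) / 10
Numerically: x ≈ 0.8780 or x ≈ -2.2780

x = (-7 + sqrt(249)) / 10 or x = (-7 - sqrt(249)) / 10


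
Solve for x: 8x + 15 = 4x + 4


Starting with: 8x + 15 = 4x + 4
Move all x terms to left: (8 - 4)x = 4 - 15
Simplify: 4x = -11
Divide both sides by 4: x = -11/4

x = -11/4


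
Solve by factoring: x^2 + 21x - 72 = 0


We need two numbers that multiply to -72 and add to 21.
Those numbers are -3 and 24 (since (-3) * 24 = -72 and (-3) + 24 = 21).
So x^2 + 21x - 72 = (x - 3)(x + 24) = 0
Setting each factor to zero: x = 3 or x = -24

x = -24, x = 3


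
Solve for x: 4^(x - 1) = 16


Express both sides with the same base.
16 = 4^2
Since the bases match, equate exponents: x - 1 = 2
So x = 2 - (-1) = 3

x = 3


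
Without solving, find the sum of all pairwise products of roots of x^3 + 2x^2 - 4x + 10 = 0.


By Vieta's formulas for x^3 + bx^2 + cx + d = 0:
  r1 + r2 + r3 = -b/a = -2
  r1*r2 + r1*r3 + r2*r3 = c/a = -4
  r1*r2*r3 = -d/a = -10


Sum of pairwise products = -4


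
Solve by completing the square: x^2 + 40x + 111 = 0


Start: x^2 + 40x + 111 = 0
Move constant: x^2 + 40x = -111
Half of 40 is 20, squared is 400
Add 400 to both sides: x^2 + 40x + 400 = 289
(x + 20)^2 = 289
x + 20 = ±17
x = -20 + 17 = -3 or x = -20 - 17 = -37

x = -37, x = -3


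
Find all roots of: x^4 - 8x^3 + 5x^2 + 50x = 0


The constant term is 0, so x = 0 is a root. Factor out x:
  x^3 - 8x^2 + 5x + 50 = 0
Let p(x) = x^3 - 8x^2 + 5x + 50. By the rational root theorem (leading coefficient 1), any rational root is an integer divisor of 50: try ±1, ±2, ... in turn.
Test x = 1: value = 48 ≠ 0.
Test x = -1: value = 36 ≠ 0.
Test x = 2: value = 36 ≠ 0.
Test x = -2: value = 0 ✓, so (x + 2) is a factor.
Synthetic division by (x + 2): bring down 1; 1(-2) - 8 = -10; (-10)(-2) + 5 = 25; 25(-2) + 50 = 0 → quotient x^2 - 10x + 25, remainder 0.
Solve the quadratic x^2 - 10x + 25 = 0: discriminant = (-10)^2 - 4(1)(25) = 100 - 100 = 0.
Discriminant = 0, so a double root: x = 10/2 = 5.
Collecting all roots found:

x = -2, x = 0, x = 5 (multiplicity 2)


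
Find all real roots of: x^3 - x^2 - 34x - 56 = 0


Let p(x) = x^3 - x^2 - 34x - 56. By the rational root theorem (leading coefficient 1), any rational root is an integer divisor of 56: try ±1, ±2, ... in turn.
Test x = 1: value = -90 ≠ 0.
Test x = -1: value = -24 ≠ 0.
Test x = 2: value = -120 ≠ 0.
Test x = -2: value = 0 ✓, so (x + 2) is a factor.
Synthetic division by (x + 2): bring down 1; 1(-2) - 1 = -3; (-3)(-2) - 34 = -28; (-28)(-2) - 56 = 0 → quotient x^2 - 3x - 28, remainder 0.
Solve the quadratic x^2 - 3x - 28 = 0: discriminant = (-3)^2 - 4(1)(-28) = 9 + 112 = 121.
sqrt(121) = 11, so x = (3 ± 11)/2: x = 7 or x = -4.

x = -4, x = -2, x = 7


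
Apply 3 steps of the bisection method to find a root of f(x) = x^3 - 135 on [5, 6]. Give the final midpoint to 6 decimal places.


f(x) = x^3 - 135
f(5) = -10 < 0
f(6) = 81 > 0

Step 1: midpoint = (5.000000 + 6.000000)/2 = 5.500000
  f(5.500000) = 31.375000
  f(mid) > 0, so root is in [5.000000, 5.500000]

Step 2: midpoint = (5.000000 + 5.500000)/2 = 5.250000
  f(5.250000) = 9.703125
  f(mid) > 0, so root is in [5.000000, 5.250000]

Step 3: midpoint = (5.000000 + 5.250000)/2 = 5.125000
  f(5.125000) = -0.388672
  f(mid) < 0, so root is in [5.125000, 5.250000]

midpoint = 5.125000


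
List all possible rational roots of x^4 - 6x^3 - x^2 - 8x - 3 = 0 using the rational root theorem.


Rational root theorem: possible roots are ±p/q where:
  p divides the constant term (-3): p ∈ {1, 3}
  q divides the leading coefficient (1): q ∈ {1}

All possible rational roots: -3, -1, 1, 3

-3, -1, 1, 3


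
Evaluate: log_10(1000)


We need the exponent such that 10^? = 1000
10^3 = 1000
Therefore log_10(1000) = 3

3


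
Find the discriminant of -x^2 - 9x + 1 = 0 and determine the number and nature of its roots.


For ax^2 + bx + c = 0, discriminant D = b^2 - 4ac
Here a = -1, b = -9, c = 1
D = (-9)^2 - 4(-1)(1) = 81 + 4 = 85

D = 85 > 0 but not a perfect square
The equation has 2 distinct real irrational roots.

Discriminant = 85, 2 distinct real irrational roots


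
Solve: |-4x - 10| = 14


An absolute value equation |expr| = 14 gives two cases:
Case 1: -4x - 10 = 14
  -4x = 24, so x = -6
Case 2: -4x - 10 = -14
  -4x = -4, so x = 1

x = -6, x = 1


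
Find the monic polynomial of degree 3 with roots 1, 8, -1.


A monic polynomial with roots 1, 8, -1 is:
p(x) = (x - 1)(x - 8)(x + 1)
After multiplying by (x - 1): x - 1
After multiplying by (x - 8): x^2 - 9x + 8
After multiplying by (x + 1): x^3 - 8x^2 - x + 8

x^3 - 8x^2 - x + 8


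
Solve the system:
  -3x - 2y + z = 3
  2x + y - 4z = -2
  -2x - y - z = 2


Using Cramer's rule. Expand each determinant along the first row.
D  = (-3)*[1*(-1) - (-4)*(-1)] - (-2)*[2*(-1) - (-4)*(-2)] + 1*[2*(-1) - 1*(-2)]
  = (-3)*(-5) - (-2)*(-10) + 1*(0) = -5
Dx = 3*[1*(-1) - (-4)*(-1)] - (-2)*[(-2)*(-1) - (-4)*2] + 1*[(-2)*(-1) - 1*2]
  = 3*(-5) - (-2)*(10) + 1*(0) = 5
Dy = (-3)*[(-2)*(-1) - (-4)*2] - 3*[2*(-1) - (-4)*(-2)] + 1*[2*2 - (-2)*(-2)]
  = (-3)*(10) - 3*(-10) + 1*(0) = 0
Dz = (-3)*[1*2 - (-2)*(-1)] - (-2)*[2*2 - (-2)*(-2)] + 3*[2*(-1) - 1*(-2)]
  = (-3)*(0) - (-2)*(0) + 3*(0) = 0
x = Dx/D = 5/-5 = -1, y = Dy/D = 0/-5 = 0, z = Dz/D = 0/-5 = 0
Check eq1: (-3)(-1) + (-2)(0) + (1)(0) = 3 = 3 ✓
Check eq2: (2)(-1) + (1)(0) + (-4)(0) = -2 = -2 ✓
Check eq3: (-2)(-1) + (-1)(0) + (-1)(0) = 2 = 2 ✓

x = -1, y = 0, z = 0


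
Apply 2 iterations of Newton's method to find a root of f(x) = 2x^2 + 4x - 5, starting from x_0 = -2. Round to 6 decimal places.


Newton's method: x_(n+1) = x_n - f(x_n)/f'(x_n)
f(x) = 2x^2 + 4x - 5
f'(x) = 4x + 4

Iteration 1:
  f(-2.000000) = -5.000000
  f'(-2.000000) = -4.000000
  x_1 = -2.000000 - (-5.000000)/(-4.000000) = -3.250000

Iteration 2:
  f(-3.250000) = 3.125000
  f'(-3.250000) = -9.000000
  x_2 = -3.250000 - (3.125000)/(-9.000000) = -2.902778

x_2 = -2.902778


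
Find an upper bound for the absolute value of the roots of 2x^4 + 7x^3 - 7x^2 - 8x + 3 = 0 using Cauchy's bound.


Cauchy's bound: all roots r satisfy |r| <= 1 + max(|a_i/a_n|) for i = 0,...,n-1
where a_n is the leading coefficient.

Coefficients: [2, 7, -7, -8, 3]
Leading coefficient a_n = 2
Ratios |a_i/a_n|: 7/2, 7/2, 4, 3/2
Maximum ratio: 4
Cauchy's bound: |r| <= 1 + 4 = 5

Upper bound = 5


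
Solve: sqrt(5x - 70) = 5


Square both sides: 5x - 70 = 5^2 = 25
5x = 25 + 70 = 95
x = 19
Check: sqrt(5*19 - 70) = sqrt(25) = 5 ✓

x = 19


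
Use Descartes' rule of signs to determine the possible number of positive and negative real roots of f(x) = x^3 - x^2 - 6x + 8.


Descartes' rule of signs:

For positive roots, count sign changes in f(x) = x^3 - x^2 - 6x + 8:
Signs of coefficients: +, -, -, +
Number of sign changes: 2
Possible positive real roots: 2, 0

For negative roots, examine f(-x) = -x^3 - x^2 + 6x + 8:
Signs of coefficients: -, -, +, +
Number of sign changes: 1
Possible negative real roots: 1

Positive roots: 2 or 0; Negative roots: 1


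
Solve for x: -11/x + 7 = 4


Subtract 7 from both sides: -11/x = -3
Multiply both sides by x: -11 = -3 * x
Divide by -3: x = 11/3

x = 11/3


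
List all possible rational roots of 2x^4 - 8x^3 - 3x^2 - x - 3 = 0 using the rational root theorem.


Rational root theorem: possible roots are ±p/q where:
  p divides the constant term (-3): p ∈ {1, 3}
  q divides the leading coefficient (2): q ∈ {1, 2}

All possible rational roots: -3, -3/2, -1, -1/2, 1/2, 1, 3/2, 3

-3, -3/2, -1, -1/2, 1/2, 1, 3/2, 3


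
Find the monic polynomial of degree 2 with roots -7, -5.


A monic polynomial with roots -7, -5 is:
p(x) = (x + 7)(x + 5)
After multiplying by (x + 7): x + 7
After multiplying by (x + 5): x^2 + 12x + 35

x^2 + 12x + 35


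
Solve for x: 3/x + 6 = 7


Subtract 6 from both sides: 3/x = 1
Multiply both sides by x: 3 = 1 * x
Divide by 1: x = 3

x = 3


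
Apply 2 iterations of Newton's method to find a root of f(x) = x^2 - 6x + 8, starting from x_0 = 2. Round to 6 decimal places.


Newton's method: x_(n+1) = x_n - f(x_n)/f'(x_n)
f(x) = x^2 - 6x + 8
f'(x) = 2x - 6

Iteration 1:
  f(2.000000) = 0.000000
  f'(2.000000) = -2.000000
  x_1 = 2.000000 - (0.000000)/(-2.000000) = 2.000000

Iteration 2:
  f(2.000000) = 0.000000
  f'(2.000000) = -2.000000
  x_2 = 2.000000 - (0.000000)/(-2.000000) = 2.000000

x_2 = 2.000000


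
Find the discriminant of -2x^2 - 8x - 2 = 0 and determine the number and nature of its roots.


For ax^2 + bx + c = 0, discriminant D = b^2 - 4ac
Here a = -2, b = -8, c = -2
D = (-8)^2 - 4(-2)(-2) = 64 - 16 = 48

D = 48 > 0 but not a perfect square
The equation has 2 distinct real irrational roots.

Discriminant = 48, 2 distinct real irrational roots


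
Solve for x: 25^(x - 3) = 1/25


Express both sides with the same base.
1/25 = 25^(-1)
Since the bases match, equate exponents: x - 3 = -1
So x = -1 - (-3) = 2

x = 2


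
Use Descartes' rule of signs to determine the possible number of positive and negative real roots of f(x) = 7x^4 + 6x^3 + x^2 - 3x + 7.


Descartes' rule of signs:

For positive roots, count sign changes in f(x) = 7x^4 + 6x^3 + x^2 - 3x + 7:
Signs of coefficients: +, +, +, -, +
Number of sign changes: 2
Possible positive real roots: 2, 0

For negative roots, examine f(-x) = 7x^4 - 6x^3 + x^2 + 3x + 7:
Signs of coefficients: +, -, +, +, +
Number of sign changes: 2
Possible negative real roots: 2, 0

Positive roots: 2 or 0; Negative roots: 2 or 0


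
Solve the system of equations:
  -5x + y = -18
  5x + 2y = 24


Using Cramer's rule:
Determinant D = (-5)(2) - (5)(1) = -10 - 5 = -15
Dx = (-18)(2) - (24)(1) = -36 - 24 = -60
Dy = (-5)(24) - (5)(-18) = -120 + 90 = -30
x = Dx/D = -60/-15 = 4
y = Dy/D = -30/-15 = 2

x = 4, y = 2


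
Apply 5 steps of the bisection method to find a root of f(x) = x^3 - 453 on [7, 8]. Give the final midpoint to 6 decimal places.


f(x) = x^3 - 453
f(7) = -110 < 0
f(8) = 59 > 0

Step 1: midpoint = (7.000000 + 8.000000)/2 = 7.500000
  f(7.500000) = -31.125000
  f(mid) < 0, so root is in [7.500000, 8.000000]

Step 2: midpoint = (7.500000 + 8.000000)/2 = 7.750000
  f(7.750000) = 12.484375
  f(mid) > 0, so root is in [7.500000, 7.750000]

Step 3: midpoint = (7.500000 + 7.750000)/2 = 7.625000
  f(7.625000) = -9.677734
  f(mid) < 0, so root is in [7.625000, 7.750000]

Step 4: midpoint = (7.625000 + 7.750000)/2 = 7.687500
  f(7.687500) = 1.313232
  f(mid) > 0, so root is in [7.625000, 7.687500]

Step 5: midpoint = (7.625000 + 7.687500)/2 = 7.656250
  f(7.656250) = -4.204681
  f(mid) < 0, so root is in [7.656250, 7.687500]

midpoint = 7.656250


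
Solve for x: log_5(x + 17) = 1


Convert to exponential form: x + 17 = 5^1 = 5
x = 5 - 17 = -12
Check: log_5(-12 + 17) = log_5(5) = log_5(5) = 1 ✓

x = -12


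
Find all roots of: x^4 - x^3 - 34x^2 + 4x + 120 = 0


Let p(x) = x^4 - x^3 - 34x^2 + 4x + 120. By the rational root theorem (leading coefficient 1), any rational root is an integer divisor of 120: try ±1, ±2, ... in turn.
Test x = 1: value = 90 ≠ 0.
Test x = -1: value = 84 ≠ 0.
Test x = 2: value = 0 ✓, so (x - 2) is a factor.
Synthetic division by (x - 2): bring down 1; 1(2) - 1 = 1; 1(2) - 34 = -32; (-32)(2) + 4 = -60; (-60)(2) + 120 = 0 → quotient x^3 + x^2 - 32x - 60, remainder 0.
Continue with the quotient x^3 + x^2 - 32x - 60 (candidates must divide 60; re-test x = 2 first in case it repeats).
Test x = 2: value = -112 ≠ 0.
Test x = -2: value = 0 ✓, so (x + 2) is a factor.
Synthetic division by (x + 2): bring down 1; 1(-2) + 1 = -1; (-1)(-2) - 32 = -30; (-30)(-2) - 60 = 0 → quotient x^2 - x - 30, remainder 0.
Solve the quadratic x^2 - x - 30 = 0: discriminant = (-1)^2 - 4(1)(-30) = 1 + 120 = 121.
sqrt(121) = 11, so x = (1 ± 11)/2: x = 6 or x = -5.
Collecting all roots found:

x = -5, x = -2, x = 2, x = 6


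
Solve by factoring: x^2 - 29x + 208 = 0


We need two numbers that multiply to 208 and add to -29.
Those numbers are -13 and -16 (since (-13) * (-16) = 208 and (-13) + (-16) = -29).
So x^2 - 29x + 208 = (x - 13)(x - 16) = 0
Setting each factor to zero: x = 13 or x = 16

x = 13, x = 16


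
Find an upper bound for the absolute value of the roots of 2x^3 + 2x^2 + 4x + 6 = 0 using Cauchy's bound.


Cauchy's bound: all roots r satisfy |r| <= 1 + max(|a_i/a_n|) for i = 0,...,n-1
where a_n is the leading coefficient.

Coefficients: [2, 2, 4, 6]
Leading coefficient a_n = 2
Ratios |a_i/a_n|: 1, 2, 3
Maximum ratio: 3
Cauchy's bound: |r| <= 1 + 3 = 4

Upper bound = 4


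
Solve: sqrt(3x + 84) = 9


Square both sides: 3x + 84 = 9^2 = 81
3x = 81 - 84 = -3
x = -1
Check: sqrt(3*(-1) + 84) = sqrt(81) = 9 ✓

x = -1


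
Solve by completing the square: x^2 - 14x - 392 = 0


Start: x^2 - 14x - 392 = 0
Move constant: x^2 - 14x = 392
Half of -14 is -7, squared is 49
Add 49 to both sides: x^2 - 14x + 49 = 441
(x - 7)^2 = 441
x - 7 = ±21
x = 7 + 21 = 28 or x = 7 - 21 = -14

x = -14, x = 28


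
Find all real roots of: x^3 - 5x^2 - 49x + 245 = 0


Let p(x) = x^3 - 5x^2 - 49x + 245. By the rational root theorem (leading coefficient 1), any rational root is an integer divisor of 245: try ±1, ±2, ... in turn.
Test x = 1: value = 192 ≠ 0.
Test x = -1: value = 288 ≠ 0.
Test x = 5: value = 0 ✓, so (x - 5) is a factor.
Synthetic division by (x - 5): bring down 1; 1(5) - 5 = 0; 0(5) - 49 = -49; (-49)(5) + 245 = 0 → quotient x^2 - 49, remainder 0.
Solve the quadratic x^2 - 49 = 0: discriminant = 0^2 - 4(1)(-49) = 0 + 196 = 196.
sqrt(196) = 14, so x = (0 ± 14)/2: x = 7 or x = -7.

x = -7, x = 5, x = 7


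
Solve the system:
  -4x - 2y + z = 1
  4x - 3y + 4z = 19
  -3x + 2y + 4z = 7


Using Cramer's rule. Expand each determinant along the first row.
D  = (-4)*[(-3)*4 - 4*2] - (-2)*[4*4 - 4*(-3)] + 1*[4*2 - (-3)*(-3)]
  = (-4)*(-20) - (-2)*(28) + 1*(-1) = 135
Dx = 1*[(-3)*4 - 4*2] - (-2)*[19*4 - 4*7] + 1*[19*2 - (-3)*7]
  = 1*(-20) - (-2)*(48) + 1*(59) = 135
Dy = (-4)*[19*4 - 4*7] - 1*[4*4 - 4*(-3)] + 1*[4*7 - 19*(-3)]
  = (-4)*(48) - 1*(28) + 1*(85) = -135
Dz = (-4)*[(-3)*7 - 19*2] - (-2)*[4*7 - 19*(-3)] + 1*[4*2 - (-3)*(-3)]
  = (-4)*(-59) - (-2)*(85) + 1*(-1) = 405
x = Dx/D = 135/135 = 1, y = Dy/D = -135/135 = -1, z = Dz/D = 405/135 = 3
Check eq1: (-4)(1) + (-2)(-1) + (1)(3) = 1 = 1 ✓
Check eq2: (4)(1) + (-3)(-1) + (4)(3) = 19 = 19 ✓
Check eq3: (-3)(1) + (2)(-1) + (4)(3) = 7 = 7 ✓

x = 1, y = -1, z = 3


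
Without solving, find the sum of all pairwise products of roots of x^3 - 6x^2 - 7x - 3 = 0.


By Vieta's formulas for x^3 + bx^2 + cx + d = 0:
  r1 + r2 + r3 = -b/a = 6
  r1*r2 + r1*r3 + r2*r3 = c/a = -7
  r1*r2*r3 = -d/a = 3


Sum of pairwise products = -7


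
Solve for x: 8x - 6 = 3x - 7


Starting with: 8x - 6 = 3x - 7
Move all x terms to left: (8 - 3)x = -7 + 6
Simplify: 5x = -1
Divide both sides by 5: x = -1/5

x = -1/5


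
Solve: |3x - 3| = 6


An absolute value equation |expr| = 6 gives two cases:
Case 1: 3x - 3 = 6
  3x = 9, so x = 3
Case 2: 3x - 3 = -6
  3x = -3, so x = -1

x = -1, x = 3


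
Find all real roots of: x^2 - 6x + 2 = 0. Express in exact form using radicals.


Using the quadratic formula: x = (-b ± sqrt(b^2 - 4ac)) / (2a)
Here a = 1, b = -6, c = 2
Discriminant = b^2 - 4ac = (-6)^2 - 4(1)(2) = 36 - 8 = 28
Since discriminant = 28 > 0, there are two real roots.
x = (6 ± 2*sqrt(7)) / 2
Simplifying: x = 3 ± sqrt(7)
Numerically: x ≈ 5.6458 or x ≈ 0.3542

x = 3 + sqrt(7) or x = 3 - sqrt(7)


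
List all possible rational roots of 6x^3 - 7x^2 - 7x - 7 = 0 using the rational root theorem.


Rational root theorem: possible roots are ±p/q where:
  p divides the constant term (-7): p ∈ {1, 7}
  q divides the leading coefficient (6): q ∈ {1, 2, 3, 6}

All possible rational roots: -7, -7/2, -7/3, -7/6, -1, -1/2, -1/3, -1/6, 1/6, 1/3, 1/2, 1, 7/6, 7/3, 7/2, 7

-7, -7/2, -7/3, -7/6, -1, -1/2, -1/3, -1/6, 1/6, 1/3, 1/2, 1, 7/6, 7/3, 7/2, 7
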